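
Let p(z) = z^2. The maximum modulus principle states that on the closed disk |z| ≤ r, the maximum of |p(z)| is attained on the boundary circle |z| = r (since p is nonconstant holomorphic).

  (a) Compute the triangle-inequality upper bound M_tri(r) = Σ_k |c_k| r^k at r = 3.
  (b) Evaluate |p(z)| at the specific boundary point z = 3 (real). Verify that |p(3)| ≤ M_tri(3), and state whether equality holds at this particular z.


Coefficients: c_0 = 0, c_1 = 0, c_2 = 1. Radius r = 3.
Part (a). Triangle bound: M_tri(r) = Σ_k |c_k| r^k
  = |0|·3^0 + |0|·3^1 + |1|·3^2
  = 0 + 0 + 9 = 9.
This bounds M(r) := max_{|z|=r} |p(z)| from above; equality holds iff all terms c_k z^k can be made to align in phase at a single z on |z|=r.
Part (b). At z = 3 (real, on the circle |z| = r):
  p(3) = (0)·3^0 + (0)·3^1 + (1)·3^2 = 9.
  |p(3)| = 9.
Since all nonzero coefficients share the same sign, |p(3)| = 9 = M_tri(3); the triangle bound is attained at z = 3, so in fact M(r) = 9.

M_tri(3) = 9; |p(3)| = 9; equality at z=3: yes.


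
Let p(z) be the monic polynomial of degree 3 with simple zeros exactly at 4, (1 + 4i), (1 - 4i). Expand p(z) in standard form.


The polynomial is p(z) = ∏_{α ∈ S} (z − α), where S = {4, (1 + 4i), (1 - 4i)}.
Expanding the product yields: p(z) = z^3 -6·z^2 + 25·z -68.
Note conjugate pairs combine to real quadratics: (z − (1+4i))(z − (1−4i)) = z² − 2z + 17.
The resulting polynomial has degree 3 and real coefficients as required.

p(z) = z^3 -6·z^2 + 25·z -68.


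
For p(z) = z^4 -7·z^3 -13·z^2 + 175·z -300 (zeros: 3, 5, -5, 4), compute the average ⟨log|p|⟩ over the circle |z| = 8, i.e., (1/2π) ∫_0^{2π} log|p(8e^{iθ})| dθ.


Zeros: -5, 3, 4, 5; r = 8.
Inside |z| < r: -5, 3, 4, 5. Outside (|z| ≥ r): ∅.
p(0) = -300, so log|p(0)| = log(300) = 5.7038.
Apply Jensen: I(r) = log|p(0)| + Σ_k log(r/|z_k|), summed over zeros inside |z| < r.
  log(r/|z_k|) for z_k = 3: log(8/3) = 0.9808
  log(r/|z_k|) for z_k = 5: log(8/5) = 0.4700
  log(r/|z_k|) for z_k = -5: log(8/5) = 0.4700
  log(r/|z_k|) for z_k = 4: log(8/4) = 0.6931
Sum over inside zeros: 2.6140.
I(r) = log|p(0)| + (inside sum) = 5.7038 + 2.6140 = 8.3178.
Closed form (all zeros inside, monic): I(r) = n·log(r) = 4·log(8) = 8.3178. ✓

I(r) ≈ 8.3178.


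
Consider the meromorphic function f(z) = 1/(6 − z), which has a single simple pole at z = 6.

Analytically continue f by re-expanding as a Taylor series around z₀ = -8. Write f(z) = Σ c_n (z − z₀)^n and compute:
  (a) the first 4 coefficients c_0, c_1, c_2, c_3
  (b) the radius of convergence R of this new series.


Let w = z − z₀, so z = z₀ + w.
Then 6 − z = 6 − (z₀ + w) = (6 − z₀) − w = 14 − w.
f(z) = 1/(14 − w) = (1/(14)) · 1/(1 − w/(14)) = Σ_{n≥0} w^n / (14)^(n+1).
So c_n = 1/(14)^(n+1):
  c_0 = 1/(14)^1 = 1/14.
  c_1 = 1/(14)^2 = 1/196.
  c_2 = 1/(14)^3 = 1/2744.
  c_3 = 1/(14)^4 = 1/38416.
The series is valid for |w/d| < 1, i.e. |z − z₀| < |d|.
Radius of convergence: R = |6 − z₀| = |14| = 14 (distance from z₀ to the singularity z = 6).

c_0 = 1/14, c_1 = 1/196, c_2 = 1/2744, c_3 = 1/38416; R = 14.


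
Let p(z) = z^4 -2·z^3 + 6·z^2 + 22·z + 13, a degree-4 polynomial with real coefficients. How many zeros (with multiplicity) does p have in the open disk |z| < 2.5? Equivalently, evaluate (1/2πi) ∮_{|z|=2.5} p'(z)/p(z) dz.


The zeros of p are: -1, (2 + 3i), (2 - 3i), -1.
Their magnitudes are: 1, 3.606, 3.606, 1.
Zeros with |z| < R = 2.5: -1, -1.
Count = 2.
By the argument principle, (1/2πi) ∮_{|z|=R} p'(z)/p(z) dz equals exactly this count.

Number of zeros inside |z| < 2.5: 2.


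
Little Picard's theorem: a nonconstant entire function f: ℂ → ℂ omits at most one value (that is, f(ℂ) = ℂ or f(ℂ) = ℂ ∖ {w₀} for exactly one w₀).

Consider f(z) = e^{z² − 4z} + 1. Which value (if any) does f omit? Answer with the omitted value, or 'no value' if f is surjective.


Little Picard bounds the complement of f(ℂ) to at most one point.
The exponent g(z) = z² − 4z is a nonconstant polynomial, hence surjective onto ℂ. So e^{g(z)} takes every value in {e^w : w ∈ ℂ} = ℂ ∖ {0}. Adding 1 shifts the range to ℂ ∖ {1}. f omits exactly 1.

Omitted value: 1.


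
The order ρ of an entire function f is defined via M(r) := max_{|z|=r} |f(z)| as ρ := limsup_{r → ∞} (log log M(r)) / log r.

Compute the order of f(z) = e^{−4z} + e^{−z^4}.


Each summand is entire of order 1 and 4 respectively (as in the single-exponential case). The order of a sum is at most the max of the orders, so ρ ≤ 4. For the lower bound: on |z|=r choose arg z so that -1z^4 is real positive; then |e^{-1z^4}| = e^{1r^4} while |e^{-4z}| ≤ e^{4r^1} = o(e^{1r^4}). So |f| ≥ e^{1r^4}(1 − o(1)) and ρ ≥ 4. Hence ρ = max(1, 4) = 4.
Therefore ρ = 4.

Order ρ = 4.


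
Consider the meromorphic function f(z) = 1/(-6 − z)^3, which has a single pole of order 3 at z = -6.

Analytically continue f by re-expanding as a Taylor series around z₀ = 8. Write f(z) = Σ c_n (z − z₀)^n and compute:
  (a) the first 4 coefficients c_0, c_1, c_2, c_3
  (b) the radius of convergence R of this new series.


Let w = z − z₀, so z = z₀ + w.
Then -6 − z = -6 − (z₀ + w) = (-6 − z₀) − w = -14 − w.
f(z) = 1/(-14 − w)^3 = (1/(-14)^3) · (1 − w/(-14))^{−3}.
By the binomial series (1−u)^{−3} = Σ_{n≥0} C(n+2, 2) u^n for |u|<1, with u = w/(-14):
  c_n = C(n+2, 2) / (-14)^(n+3).
  c_0 = 1/(-14)^3 = -1/2744.
  c_1 = 3/(-14)^4 = 3/38416.
  c_2 = 6/(-14)^5 = -3/268912.
  c_3 = 10/(-14)^6 = 5/3764768.
The series is valid for |w/d| < 1, i.e. |z − z₀| < |d|.
Radius of convergence: R = |-6 − z₀| = |-14| = 14 (distance from z₀ to the singularity z = -6).

c_0 = -1/2744, c_1 = 3/38416, c_2 = -3/268912, c_3 = 5/3764768; R = 14.


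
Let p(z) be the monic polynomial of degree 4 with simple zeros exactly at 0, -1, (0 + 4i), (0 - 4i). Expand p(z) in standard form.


The polynomial is p(z) = ∏_{α ∈ S} (z − α), where S = {0, -1, (0 + 4i), (0 - 4i)}.
Expanding the product yields: p(z) = z^4 + z^3 + 16·z^2 + 16·z.
Note conjugate pairs combine to real quadratics: (z − (0+4i))(z − (0−4i)) = z² + 16.
The resulting polynomial has degree 4 and real coefficients as required.

p(z) = z^4 + z^3 + 16·z^2 + 16·z.


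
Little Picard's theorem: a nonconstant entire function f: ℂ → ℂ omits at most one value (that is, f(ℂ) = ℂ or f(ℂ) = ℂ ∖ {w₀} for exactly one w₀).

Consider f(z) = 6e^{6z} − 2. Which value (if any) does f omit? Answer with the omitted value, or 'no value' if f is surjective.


Little Picard bounds the complement of f(ℂ) to at most one point.
e^{6z} is never zero on ℂ, so 6·e^{6z} takes every value in ℂ ∖ {0}. Adding -2 shifts the range to ℂ ∖ {-2}. Thus f omits exactly the value -2.

Omitted value: -2.


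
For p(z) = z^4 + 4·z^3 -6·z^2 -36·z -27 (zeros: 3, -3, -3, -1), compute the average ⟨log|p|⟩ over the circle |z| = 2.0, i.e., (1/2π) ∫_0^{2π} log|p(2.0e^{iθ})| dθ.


Zeros: -3, -3, -1, 3; r = 2.0.
Inside |z| < r: -1. Outside (|z| ≥ r): -3, -3, 3.
p(0) = -27, so log|p(0)| = log(27) = 3.2958.
Apply Jensen: I(r) = log|p(0)| + Σ_k log(r/|z_k|), summed over zeros inside |z| < r.
  log(r/|z_k|) for z_k = -1: log(2.0/1) = 0.6931
  Outside zeros (-3, -3, 3) contribute nothing to the Jensen sum.
Sum over inside zeros: 0.6931.
I(r) = log|p(0)| + (inside sum) = 3.2958 + 0.6931 = 3.9890.
Note: since some zeros are outside |z| ≤ r, the simplified n·log(r) form does NOT apply — only the inside zeros contribute.

I(r) ≈ 3.9890.


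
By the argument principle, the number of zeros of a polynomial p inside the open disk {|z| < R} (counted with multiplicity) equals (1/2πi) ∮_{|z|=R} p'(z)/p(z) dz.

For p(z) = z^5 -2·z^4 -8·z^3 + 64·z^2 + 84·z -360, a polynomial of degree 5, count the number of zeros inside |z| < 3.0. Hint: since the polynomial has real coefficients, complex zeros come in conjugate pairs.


The zeros of p are: (-3 + 1i), (-3 - 1i), 2, (3 + 3i), (3 - 3i).
Their magnitudes are: 3.162, 3.162, 2, 4.243, 4.243.
Zeros with |z| < R = 3.0: 2.
Count = 1.
By the argument principle, (1/2πi) ∮_{|z|=R} p'(z)/p(z) dz equals exactly this count.

Number of zeros inside |z| < 3.0: 1.


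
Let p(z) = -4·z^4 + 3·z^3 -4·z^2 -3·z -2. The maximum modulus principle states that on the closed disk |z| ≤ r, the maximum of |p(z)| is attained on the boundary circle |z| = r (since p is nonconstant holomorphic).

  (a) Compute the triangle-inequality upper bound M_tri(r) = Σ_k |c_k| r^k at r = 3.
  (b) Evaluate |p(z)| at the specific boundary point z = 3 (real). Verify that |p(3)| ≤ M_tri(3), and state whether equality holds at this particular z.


Coefficients: c_0 = -2, c_1 = -3, c_2 = -4, c_3 = 3, c_4 = -4. Radius r = 3.
Part (a). Triangle bound: M_tri(r) = Σ_k |c_k| r^k
  = |-2|·3^0 + |-3|·3^1 + |-4|·3^2 + |3|·3^3 + |-4|·3^4
  = 2 + 9 + 36 + 81 + 324 = 452.
This bounds M(r) := max_{|z|=r} |p(z)| from above; equality holds iff all terms c_k z^k can be made to align in phase at a single z on |z|=r.
Part (b). At z = 3 (real, on the circle |z| = r):
  p(3) = (-2)·3^0 + (-3)·3^1 + (-4)·3^2 + (3)·3^3 + (-4)·3^4 = -290.
  |p(3)| = 290.
Check: |p(3)| = 290 ≤ 452 = M_tri(3). ✓ Equality does not hold at z = 3 (the coefficients have mixed signs, so the terms do not all align in phase there).

M_tri(3) = 452; |p(3)| = 290; equality at z=3: no.


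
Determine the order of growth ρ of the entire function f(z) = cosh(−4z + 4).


cosh(w) is a linear combination of e^{iw} and e^{−iw} (or e^w, e^{−w} in the hyperbolic case), so |cosh(w)| ≤ e^{|w|}. With w = −4z + 4, |w| ≤ 4|z| + 4 = 4r + 4 on |z| = r, giving M(r) ≤ e^{4r + 4}, so ρ ≤ 1. On a suitable ray (z = it for sin/cos; z = t for sinh/cosh, t real → ∞), |cosh(−4z + 4)| grows like e^{4|t|}/2, so ρ ≥ 1. Hence ρ = 1.
Therefore ρ = 1.

Order ρ = 1.


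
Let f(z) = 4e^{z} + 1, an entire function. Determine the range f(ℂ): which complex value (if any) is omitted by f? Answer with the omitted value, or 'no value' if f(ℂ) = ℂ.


Little Picard bounds the complement of f(ℂ) to at most one point.
e^{z} is never zero on ℂ, so 4·e^{z} takes every value in ℂ ∖ {0}. Adding 1 shifts the range to ℂ ∖ {1}. Thus f omits exactly the value 1.

Omitted value: 1.


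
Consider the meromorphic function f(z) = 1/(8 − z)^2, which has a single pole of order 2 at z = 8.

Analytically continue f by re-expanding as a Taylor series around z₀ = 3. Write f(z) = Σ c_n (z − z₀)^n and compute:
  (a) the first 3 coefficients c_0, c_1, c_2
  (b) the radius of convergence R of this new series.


Let w = z − z₀, so z = z₀ + w.
Then 8 − z = 8 − (z₀ + w) = (8 − z₀) − w = 5 − w.
f(z) = 1/(5 − w)^2 = (1/(5)^2) · (1 − w/(5))^{−2}.
By the binomial series (1−u)^{−2} = Σ_{n≥0} C(n+1, 1) u^n for |u|<1, with u = w/(5):
  c_n = C(n+1, 1) / (5)^(n+2).
  c_0 = 1/(5)^2 = 1/25.
  c_1 = 2/(5)^3 = 2/125.
  c_2 = 3/(5)^4 = 3/625.
The series is valid for |w/d| < 1, i.e. |z − z₀| < |d|.
Radius of convergence: R = |8 − z₀| = |5| = 5 (distance from z₀ to the singularity z = 8).

c_0 = 1/25, c_1 = 2/125, c_2 = 3/625; R = 5.


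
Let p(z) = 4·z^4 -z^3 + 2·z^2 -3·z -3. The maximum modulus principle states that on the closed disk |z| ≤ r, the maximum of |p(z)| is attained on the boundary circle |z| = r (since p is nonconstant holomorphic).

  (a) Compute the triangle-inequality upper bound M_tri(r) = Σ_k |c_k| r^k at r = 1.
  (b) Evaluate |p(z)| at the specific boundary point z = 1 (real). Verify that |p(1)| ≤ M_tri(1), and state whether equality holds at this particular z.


Coefficients: c_0 = -3, c_1 = -3, c_2 = 2, c_3 = -1, c_4 = 4. Radius r = 1.
Part (a). Triangle bound: M_tri(r) = Σ_k |c_k| r^k
  = |-3|·1^0 + |-3|·1^1 + |2|·1^2 + |-1|·1^3 + |4|·1^4
  = 3 + 3 + 2 + 1 + 4 = 13.
This bounds M(r) := max_{|z|=r} |p(z)| from above; equality holds iff all terms c_k z^k can be made to align in phase at a single z on |z|=r.
Part (b). At z = 1 (real, on the circle |z| = r):
  p(1) = (-3)·1^0 + (-3)·1^1 + (2)·1^2 + (-1)·1^3 + (4)·1^4 = -1.
  |p(1)| = 1.
Check: |p(1)| = 1 ≤ 13 = M_tri(1). ✓ Equality does not hold at z = 1 (the coefficients have mixed signs, so the terms do not all align in phase there).

M_tri(1) = 13; |p(1)| = 1; equality at z=1: no.


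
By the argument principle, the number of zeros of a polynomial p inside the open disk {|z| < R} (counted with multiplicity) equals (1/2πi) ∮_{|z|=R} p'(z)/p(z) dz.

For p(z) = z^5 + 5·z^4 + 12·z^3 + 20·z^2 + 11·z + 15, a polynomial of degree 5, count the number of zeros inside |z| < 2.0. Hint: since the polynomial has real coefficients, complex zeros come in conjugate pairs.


The zeros of p are: (-1 + 2i), (-1 - 2i), (0 + 1i), (0 - 1i), -3.
Their magnitudes are: 2.236, 2.236, 1, 1, 3.
Zeros with |z| < R = 2.0: (0 + 1i), (0 - 1i).
Count = 2.
By the argument principle, (1/2πi) ∮_{|z|=R} p'(z)/p(z) dz equals exactly this count.

Number of zeros inside |z| < 2.0: 2.


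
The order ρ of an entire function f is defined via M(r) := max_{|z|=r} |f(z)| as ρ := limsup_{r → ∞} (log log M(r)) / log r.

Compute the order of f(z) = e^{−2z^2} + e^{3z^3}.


Each summand is entire of order 2 and 3 respectively (as in the single-exponential case). The order of a sum is at most the max of the orders, so ρ ≤ 3. For the lower bound: on |z|=r choose arg z so that 3z^3 is real positive; then |e^{3z^3}| = e^{3r^3} while |e^{-2z^2}| ≤ e^{2r^2} = o(e^{3r^3}). So |f| ≥ e^{3r^3}(1 − o(1)) and ρ ≥ 3. Hence ρ = max(2, 3) = 3.
Therefore ρ = 3.

Order ρ = 3.


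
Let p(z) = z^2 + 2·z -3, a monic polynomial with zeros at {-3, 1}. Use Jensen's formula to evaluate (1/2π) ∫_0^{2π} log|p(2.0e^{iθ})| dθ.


Zeros: -3, 1; r = 2.0.
Inside |z| < r: 1. Outside (|z| ≥ r): -3.
p(0) = -3, so log|p(0)| = log(3) = 1.0986.
Apply Jensen: I(r) = log|p(0)| + Σ_k log(r/|z_k|), summed over zeros inside |z| < r.
  log(r/|z_k|) for z_k = 1: log(2.0/1) = 0.6931
  Outside zeros (-3) contribute nothing to the Jensen sum.
Sum over inside zeros: 0.6931.
I(r) = log|p(0)| + (inside sum) = 1.0986 + 0.6931 = 1.7918.
Note: since some zeros are outside |z| ≤ r, the simplified n·log(r) form does NOT apply — only the inside zeros contribute.

I(r) ≈ 1.7918.


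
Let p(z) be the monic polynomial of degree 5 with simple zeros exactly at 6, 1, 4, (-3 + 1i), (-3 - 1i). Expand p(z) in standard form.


The polynomial is p(z) = ∏_{α ∈ S} (z − α), where S = {6, 1, 4, (-3 + 1i), (-3 - 1i)}.
Expanding the product yields: p(z) = z^5 -5·z^4 -22·z^3 + 70·z^2 + 196·z -240.
Note conjugate pairs combine to real quadratics: (z − (-3+1i))(z − (-3−1i)) = z² + 6z + 10.
The resulting polynomial has degree 5 and real coefficients as required.

p(z) = z^5 -5·z^4 -22·z^3 + 70·z^2 + 196·z -240.


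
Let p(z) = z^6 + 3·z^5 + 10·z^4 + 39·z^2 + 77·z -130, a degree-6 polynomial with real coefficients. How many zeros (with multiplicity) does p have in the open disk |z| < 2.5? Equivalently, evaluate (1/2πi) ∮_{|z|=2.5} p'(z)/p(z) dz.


The zeros of p are: -2, (1 + 2i), (1 - 2i), 1, (-2 + 3i), (-2 - 3i).
Their magnitudes are: 2, 2.236, 2.236, 1, 3.606, 3.606.
Zeros with |z| < R = 2.5: -2, (1 + 2i), (1 - 2i), 1.
Count = 4.
By the argument principle, (1/2πi) ∮_{|z|=R} p'(z)/p(z) dz equals exactly this count.

Number of zeros inside |z| < 2.5: 4.


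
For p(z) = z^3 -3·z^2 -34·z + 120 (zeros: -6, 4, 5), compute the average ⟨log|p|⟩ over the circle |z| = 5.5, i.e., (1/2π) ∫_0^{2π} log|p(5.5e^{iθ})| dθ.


Zeros: -6, 4, 5; r = 5.5.
Inside |z| < r: 4, 5. Outside (|z| ≥ r): -6.
p(0) = 120, so log|p(0)| = log(120) = 4.7875.
Apply Jensen: I(r) = log|p(0)| + Σ_k log(r/|z_k|), summed over zeros inside |z| < r.
  log(r/|z_k|) for z_k = 4: log(5.5/4) = 0.3185
  log(r/|z_k|) for z_k = 5: log(5.5/5) = 0.0953
  Outside zeros (-6) contribute nothing to the Jensen sum.
Sum over inside zeros: 0.4138.
I(r) = log|p(0)| + (inside sum) = 4.7875 + 0.4138 = 5.2013.
Note: since some zeros are outside |z| ≤ r, the simplified n·log(r) form does NOT apply — only the inside zeros contribute.

I(r) ≈ 5.2013.


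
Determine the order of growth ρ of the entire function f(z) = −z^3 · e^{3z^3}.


M(r) = max_{|z|=r} |-1|·|z|^3·|e^{3z^3}| = 1·r^3 · e^{3r^3} (the factors attain their maxima compatibly on |z|=r). Then log M(r) = log 1 + 3·log r + 3r^3, dominated by the last term, so log log M(r) ~ 3·log r. The polynomial factor -1z^3 contributes only a log r term and does not affect the order. ρ = 3.
Therefore ρ = 3.

Order ρ = 3.


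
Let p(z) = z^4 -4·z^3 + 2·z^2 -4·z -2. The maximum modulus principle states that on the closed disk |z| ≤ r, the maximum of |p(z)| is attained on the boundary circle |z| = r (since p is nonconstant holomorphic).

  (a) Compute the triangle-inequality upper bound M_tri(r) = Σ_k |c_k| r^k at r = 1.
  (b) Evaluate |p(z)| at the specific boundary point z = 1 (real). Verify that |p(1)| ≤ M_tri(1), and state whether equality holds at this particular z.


Coefficients: c_0 = -2, c_1 = -4, c_2 = 2, c_3 = -4, c_4 = 1. Radius r = 1.
Part (a). Triangle bound: M_tri(r) = Σ_k |c_k| r^k
  = |-2|·1^0 + |-4|·1^1 + |2|·1^2 + |-4|·1^3 + |1|·1^4
  = 2 + 4 + 2 + 4 + 1 = 13.
This bounds M(r) := max_{|z|=r} |p(z)| from above; equality holds iff all terms c_k z^k can be made to align in phase at a single z on |z|=r.
Part (b). At z = 1 (real, on the circle |z| = r):
  p(1) = (-2)·1^0 + (-4)·1^1 + (2)·1^2 + (-4)·1^3 + (1)·1^4 = -7.
  |p(1)| = 7.
Check: |p(1)| = 7 ≤ 13 = M_tri(1). ✓ Equality does not hold at z = 1 (the coefficients have mixed signs, so the terms do not all align in phase there).

M_tri(1) = 13; |p(1)| = 7; equality at z=1: no.


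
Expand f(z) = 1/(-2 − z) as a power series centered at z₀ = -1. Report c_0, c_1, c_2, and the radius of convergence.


Let w = z − z₀, so z = z₀ + w.
Then -2 − z = -2 − (z₀ + w) = (-2 − z₀) − w = -1 − w.
f(z) = 1/(-1 − w) = (1/(-1)) · 1/(1 − w/(-1)) = Σ_{n≥0} w^n / (-1)^(n+1).
So c_n = 1/(-1)^(n+1):
  c_0 = 1/(-1)^1 = -1.
  c_1 = 1/(-1)^2 = 1.
  c_2 = 1/(-1)^3 = -1.
The series is valid for |w/d| < 1, i.e. |z − z₀| < |d|.
Radius of convergence: R = |-2 − z₀| = |-1| = 1 (distance from z₀ to the singularity z = -2).

c_0 = -1, c_1 = 1, c_2 = -1; R = 1.


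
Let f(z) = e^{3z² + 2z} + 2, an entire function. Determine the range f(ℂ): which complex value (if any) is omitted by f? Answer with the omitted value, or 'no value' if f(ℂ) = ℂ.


Little Picard bounds the complement of f(ℂ) to at most one point.
The exponent g(z) = 3z² + 2z is a nonconstant polynomial, hence surjective onto ℂ. So e^{g(z)} takes every value in {e^w : w ∈ ℂ} = ℂ ∖ {0}. Adding 2 shifts the range to ℂ ∖ {2}. f omits exactly 2.

Omitted value: 2.


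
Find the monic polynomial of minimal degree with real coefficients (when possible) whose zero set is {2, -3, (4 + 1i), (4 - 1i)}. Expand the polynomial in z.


The polynomial is p(z) = ∏_{α ∈ S} (z − α), where S = {2, -3, (4 + 1i), (4 - 1i)}.
Expanding the product yields: p(z) = z^4 -7·z^3 + 3·z^2 + 65·z -102.
Note conjugate pairs combine to real quadratics: (z − (4+1i))(z − (4−1i)) = z² − 8z + 17.
The resulting polynomial has degree 4 and real coefficients as required.

p(z) = z^4 -7·z^3 + 3·z^2 + 65·z -102.


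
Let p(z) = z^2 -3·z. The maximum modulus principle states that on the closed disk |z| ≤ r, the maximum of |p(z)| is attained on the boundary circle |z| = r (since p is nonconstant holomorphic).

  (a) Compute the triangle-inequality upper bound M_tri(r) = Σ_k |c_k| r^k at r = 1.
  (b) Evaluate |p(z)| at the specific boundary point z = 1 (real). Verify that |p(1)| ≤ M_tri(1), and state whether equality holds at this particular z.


Coefficients: c_0 = 0, c_1 = -3, c_2 = 1. Radius r = 1.
Part (a). Triangle bound: M_tri(r) = Σ_k |c_k| r^k
  = |0|·1^0 + |-3|·1^1 + |1|·1^2
  = 0 + 3 + 1 = 4.
This bounds M(r) := max_{|z|=r} |p(z)| from above; equality holds iff all terms c_k z^k can be made to align in phase at a single z on |z|=r.
Part (b). At z = 1 (real, on the circle |z| = r):
  p(1) = (0)·1^0 + (-3)·1^1 + (1)·1^2 = -2.
  |p(1)| = 2.
Check: |p(1)| = 2 ≤ 4 = M_tri(1). ✓ Equality does not hold at z = 1 (the coefficients have mixed signs, so the terms do not all align in phase there).

M_tri(1) = 4; |p(1)| = 2; equality at z=1: no.


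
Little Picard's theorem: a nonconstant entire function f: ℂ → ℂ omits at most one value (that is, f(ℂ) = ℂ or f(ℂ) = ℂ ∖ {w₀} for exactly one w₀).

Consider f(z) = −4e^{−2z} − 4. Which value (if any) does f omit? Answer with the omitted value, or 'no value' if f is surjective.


Little Picard bounds the complement of f(ℂ) to at most one point.
e^{−2z} is never zero on ℂ, so -4·e^{−2z} takes every value in ℂ ∖ {0}. Adding -4 shifts the range to ℂ ∖ {-4}. Thus f omits exactly the value -4.

Omitted value: -4.


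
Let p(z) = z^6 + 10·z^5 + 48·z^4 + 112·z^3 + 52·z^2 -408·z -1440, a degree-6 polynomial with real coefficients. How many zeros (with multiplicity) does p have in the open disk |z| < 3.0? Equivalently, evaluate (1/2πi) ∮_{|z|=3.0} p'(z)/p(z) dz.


The zeros of p are: (-3 + 3i), (-3 - 3i), -4, 2, (-1 + 3i), (-1 - 3i).
Their magnitudes are: 4.243, 4.243, 4, 2, 3.162, 3.162.
Zeros with |z| < R = 3.0: 2.
Count = 1.
By the argument principle, (1/2πi) ∮_{|z|=R} p'(z)/p(z) dz equals exactly this count.

Number of zeros inside |z| < 3.0: 1.


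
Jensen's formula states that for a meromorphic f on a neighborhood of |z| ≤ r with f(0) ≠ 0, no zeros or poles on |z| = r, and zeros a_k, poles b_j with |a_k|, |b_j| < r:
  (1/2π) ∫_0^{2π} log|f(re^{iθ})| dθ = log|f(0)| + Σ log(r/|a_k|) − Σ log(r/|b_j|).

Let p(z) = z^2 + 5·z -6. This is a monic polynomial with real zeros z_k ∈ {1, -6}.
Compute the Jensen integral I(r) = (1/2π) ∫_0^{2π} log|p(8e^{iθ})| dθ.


Zeros: -6, 1; r = 8.
Inside |z| < r: -6, 1. Outside (|z| ≥ r): ∅.
p(0) = -6, so log|p(0)| = log(6) = 1.7918.
Apply Jensen: I(r) = log|p(0)| + Σ_k log(r/|z_k|), summed over zeros inside |z| < r.
  log(r/|z_k|) for z_k = 1: log(8/1) = 2.0794
  log(r/|z_k|) for z_k = -6: log(8/6) = 0.2877
Sum over inside zeros: 2.3671.
I(r) = log|p(0)| + (inside sum) = 1.7918 + 2.3671 = 4.1589.
Closed form (all zeros inside, monic): I(r) = n·log(r) = 2·log(8) = 4.1589. ✓

I(r) ≈ 4.1589.


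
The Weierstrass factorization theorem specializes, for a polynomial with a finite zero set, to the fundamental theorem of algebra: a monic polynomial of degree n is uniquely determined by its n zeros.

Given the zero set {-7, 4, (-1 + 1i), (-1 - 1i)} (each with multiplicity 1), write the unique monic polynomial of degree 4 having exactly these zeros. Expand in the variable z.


The polynomial is p(z) = ∏_{α ∈ S} (z − α), where S = {-7, 4, (-1 + 1i), (-1 - 1i)}.
Expanding the product yields: p(z) = z^4 + 5·z^3 -20·z^2 -50·z -56.
Note conjugate pairs combine to real quadratics: (z − (-1+1i))(z − (-1−1i)) = z² + 2z + 2.
The resulting polynomial has degree 4 and real coefficients as required.

p(z) = z^4 + 5·z^3 -20·z^2 -50·z -56.


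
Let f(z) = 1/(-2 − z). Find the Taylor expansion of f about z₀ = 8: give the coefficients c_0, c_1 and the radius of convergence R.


Let w = z − z₀, so z = z₀ + w.
Then -2 − z = -2 − (z₀ + w) = (-2 − z₀) − w = -10 − w.
f(z) = 1/(-10 − w) = (1/(-10)) · 1/(1 − w/(-10)) = Σ_{n≥0} w^n / (-10)^(n+1).
So c_n = 1/(-10)^(n+1):
  c_0 = 1/(-10)^1 = -1/10.
  c_1 = 1/(-10)^2 = 1/100.
The series is valid for |w/d| < 1, i.e. |z − z₀| < |d|.
Radius of convergence: R = |-2 − z₀| = |-10| = 10 (distance from z₀ to the singularity z = -2).

c_0 = -1/10, c_1 = 1/100; R = 10.


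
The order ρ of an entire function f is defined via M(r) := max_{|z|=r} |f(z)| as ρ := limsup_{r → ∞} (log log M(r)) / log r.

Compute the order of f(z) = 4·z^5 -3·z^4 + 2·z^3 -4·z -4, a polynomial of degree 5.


|f(z)| ≤ Σ|c_k|·r^k = O(r^5) as r → ∞. Polynomial growth is O(e^{r^ε}) for every ε > 0 (since r^5/e^{r^ε} → 0), so ρ ≤ ε for all ε > 0, i.e. ρ = 0. Every nonconstant polynomial has order 0.
Therefore ρ = 0.

Order ρ = 0.


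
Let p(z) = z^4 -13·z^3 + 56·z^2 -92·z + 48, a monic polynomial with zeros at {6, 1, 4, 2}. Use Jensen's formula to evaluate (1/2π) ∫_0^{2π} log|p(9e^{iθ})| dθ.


Zeros: 1, 2, 4, 6; r = 9.
Inside |z| < r: 1, 2, 4, 6. Outside (|z| ≥ r): ∅.
p(0) = 48, so log|p(0)| = log(48) = 3.8712.
Apply Jensen: I(r) = log|p(0)| + Σ_k log(r/|z_k|), summed over zeros inside |z| < r.
  log(r/|z_k|) for z_k = 6: log(9/6) = 0.4055
  log(r/|z_k|) for z_k = 1: log(9/1) = 2.1972
  log(r/|z_k|) for z_k = 4: log(9/4) = 0.8109
  log(r/|z_k|) for z_k = 2: log(9/2) = 1.5041
Sum over inside zeros: 4.9177.
I(r) = log|p(0)| + (inside sum) = 3.8712 + 4.9177 = 8.7889.
Closed form (all zeros inside, monic): I(r) = n·log(r) = 4·log(9) = 8.7889. ✓

I(r) ≈ 8.7889.


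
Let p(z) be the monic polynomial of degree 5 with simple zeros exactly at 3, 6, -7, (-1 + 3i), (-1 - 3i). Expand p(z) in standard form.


The polynomial is p(z) = ∏_{α ∈ S} (z − α), where S = {3, 6, -7, (-1 + 3i), (-1 - 3i)}.
Expanding the product yields: p(z) = z^5 -39·z^3 + 16·z^2 -198·z + 1260.
Note conjugate pairs combine to real quadratics: (z − (-1+3i))(z − (-1−3i)) = z² + 2z + 10.
The resulting polynomial has degree 5 and real coefficients as required.

p(z) = z^5 -39·z^3 + 16·z^2 -198·z + 1260.


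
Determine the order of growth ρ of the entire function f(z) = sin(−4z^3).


Write sin(w) = (e^{iw} ± e^{−iw})/(2 or 2i), so |sin(w)| ≤ e^{|w|}. With w = −4z^3, |w| ≤ 4r^3 + 0 on |z|=r, giving M(r) ≤ e^{4r^3 + 0} and ρ ≤ 3. For the lower bound, choose z on |z|=r with -4z^3 purely imaginary of modulus 4r^3; then |sin(−4z^3)| grows like e^{4r^3}/2, so ρ ≥ 3. Hence ρ = 3.
Therefore ρ = 3.

Order ρ = 3.


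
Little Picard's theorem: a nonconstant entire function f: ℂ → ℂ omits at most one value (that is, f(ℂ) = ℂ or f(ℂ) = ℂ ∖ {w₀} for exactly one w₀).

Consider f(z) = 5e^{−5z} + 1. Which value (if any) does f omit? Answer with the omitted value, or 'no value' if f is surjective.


Little Picard bounds the complement of f(ℂ) to at most one point.
e^{−5z} is never zero on ℂ, so 5·e^{−5z} takes every value in ℂ ∖ {0}. Adding 1 shifts the range to ℂ ∖ {1}. Thus f omits exactly the value 1.

Omitted value: 1.


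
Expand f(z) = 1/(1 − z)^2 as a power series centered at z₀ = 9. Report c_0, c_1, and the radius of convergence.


Let w = z − z₀, so z = z₀ + w.
Then 1 − z = 1 − (z₀ + w) = (1 − z₀) − w = -8 − w.
f(z) = 1/(-8 − w)^2 = (1/(-8)^2) · (1 − w/(-8))^{−2}.
By the binomial series (1−u)^{−2} = Σ_{n≥0} C(n+1, 1) u^n for |u|<1, with u = w/(-8):
  c_n = C(n+1, 1) / (-8)^(n+2).
  c_0 = 1/(-8)^2 = 1/64.
  c_1 = 2/(-8)^3 = -1/256.
The series is valid for |w/d| < 1, i.e. |z − z₀| < |d|.
Radius of convergence: R = |1 − z₀| = |-8| = 8 (distance from z₀ to the singularity z = 1).

c_0 = 1/64, c_1 = -1/256; R = 8.


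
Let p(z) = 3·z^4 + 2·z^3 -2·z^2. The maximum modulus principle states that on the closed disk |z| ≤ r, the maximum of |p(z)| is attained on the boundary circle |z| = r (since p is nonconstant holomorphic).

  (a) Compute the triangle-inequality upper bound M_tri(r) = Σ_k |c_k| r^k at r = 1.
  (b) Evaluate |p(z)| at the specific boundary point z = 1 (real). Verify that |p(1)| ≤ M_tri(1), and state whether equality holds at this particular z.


Coefficients: c_0 = 0, c_1 = 0, c_2 = -2, c_3 = 2, c_4 = 3. Radius r = 1.
Part (a). Triangle bound: M_tri(r) = Σ_k |c_k| r^k
  = |0|·1^0 + |0|·1^1 + |-2|·1^2 + |2|·1^3 + |3|·1^4
  = 0 + 0 + 2 + 2 + 3 = 7.
This bounds M(r) := max_{|z|=r} |p(z)| from above; equality holds iff all terms c_k z^k can be made to align in phase at a single z on |z|=r.
Part (b). At z = 1 (real, on the circle |z| = r):
  p(1) = (0)·1^0 + (0)·1^1 + (-2)·1^2 + (2)·1^3 + (3)·1^4 = 3.
  |p(1)| = 3.
Check: |p(1)| = 3 ≤ 7 = M_tri(1). ✓ Equality does not hold at z = 1 (the coefficients have mixed signs, so the terms do not all align in phase there).

M_tri(1) = 7; |p(1)| = 3; equality at z=1: no.


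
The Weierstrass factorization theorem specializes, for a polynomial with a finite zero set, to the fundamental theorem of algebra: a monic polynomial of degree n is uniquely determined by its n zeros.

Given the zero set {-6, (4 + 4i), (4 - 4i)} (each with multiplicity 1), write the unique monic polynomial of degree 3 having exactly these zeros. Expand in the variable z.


The polynomial is p(z) = ∏_{α ∈ S} (z − α), where S = {-6, (4 + 4i), (4 - 4i)}.
Expanding the product yields: p(z) = z^3 -2·z^2 -16·z + 192.
Note conjugate pairs combine to real quadratics: (z − (4+4i))(z − (4−4i)) = z² − 8z + 32.
The resulting polynomial has degree 3 and real coefficients as required.

p(z) = z^3 -2·z^2 -16·z + 192.


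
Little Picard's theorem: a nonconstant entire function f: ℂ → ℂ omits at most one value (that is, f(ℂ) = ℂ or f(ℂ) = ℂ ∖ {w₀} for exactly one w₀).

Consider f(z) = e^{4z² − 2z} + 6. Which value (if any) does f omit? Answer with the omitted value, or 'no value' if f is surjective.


Little Picard bounds the complement of f(ℂ) to at most one point.
The exponent g(z) = 4z² − 2z is a nonconstant polynomial, hence surjective onto ℂ. So e^{g(z)} takes every value in {e^w : w ∈ ℂ} = ℂ ∖ {0}. Adding 6 shifts the range to ℂ ∖ {6}. f omits exactly 6.

Omitted value: 6.


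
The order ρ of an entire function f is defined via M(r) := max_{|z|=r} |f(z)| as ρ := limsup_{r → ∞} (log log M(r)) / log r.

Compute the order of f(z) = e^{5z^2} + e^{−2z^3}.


Each summand is entire of order 2 and 3 respectively (as in the single-exponential case). The order of a sum is at most the max of the orders, so ρ ≤ 3. For the lower bound: on |z|=r choose arg z so that -2z^3 is real positive; then |e^{-2z^3}| = e^{2r^3} while |e^{5z^2}| ≤ e^{5r^2} = o(e^{2r^3}). So |f| ≥ e^{2r^3}(1 − o(1)) and ρ ≥ 3. Hence ρ = max(2, 3) = 3.
Therefore ρ = 3.

Order ρ = 3.


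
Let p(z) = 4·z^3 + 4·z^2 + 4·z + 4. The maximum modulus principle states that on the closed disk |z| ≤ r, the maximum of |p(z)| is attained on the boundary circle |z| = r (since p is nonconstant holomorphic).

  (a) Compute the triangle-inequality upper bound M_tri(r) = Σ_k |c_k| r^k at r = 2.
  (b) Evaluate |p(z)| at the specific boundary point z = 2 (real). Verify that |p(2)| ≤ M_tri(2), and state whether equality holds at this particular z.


Coefficients: c_0 = 4, c_1 = 4, c_2 = 4, c_3 = 4. Radius r = 2.
Part (a). Triangle bound: M_tri(r) = Σ_k |c_k| r^k
  = |4|·2^0 + |4|·2^1 + |4|·2^2 + |4|·2^3
  = 4 + 8 + 16 + 32 = 60.
This bounds M(r) := max_{|z|=r} |p(z)| from above; equality holds iff all terms c_k z^k can be made to align in phase at a single z on |z|=r.
Part (b). At z = 2 (real, on the circle |z| = r):
  p(2) = (4)·2^0 + (4)·2^1 + (4)·2^2 + (4)·2^3 = 60.
  |p(2)| = 60.
Since all nonzero coefficients share the same sign, |p(2)| = 60 = M_tri(2); the triangle bound is attained at z = 2, so in fact M(r) = 60.

M_tri(2) = 60; |p(2)| = 60; equality at z=2: yes.


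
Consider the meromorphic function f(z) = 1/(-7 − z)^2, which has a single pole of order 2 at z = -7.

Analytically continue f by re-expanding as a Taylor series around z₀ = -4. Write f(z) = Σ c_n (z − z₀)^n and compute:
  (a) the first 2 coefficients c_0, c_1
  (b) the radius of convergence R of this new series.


Let w = z − z₀, so z = z₀ + w.
Then -7 − z = -7 − (z₀ + w) = (-7 − z₀) − w = -3 − w.
f(z) = 1/(-3 − w)^2 = (1/(-3)^2) · (1 − w/(-3))^{−2}.
By the binomial series (1−u)^{−2} = Σ_{n≥0} C(n+1, 1) u^n for |u|<1, with u = w/(-3):
  c_n = C(n+1, 1) / (-3)^(n+2).
  c_0 = 1/(-3)^2 = 1/9.
  c_1 = 2/(-3)^3 = -2/27.
The series is valid for |w/d| < 1, i.e. |z − z₀| < |d|.
Radius of convergence: R = |-7 − z₀| = |-3| = 3 (distance from z₀ to the singularity z = -7).

c_0 = 1/9, c_1 = -2/27; R = 3.


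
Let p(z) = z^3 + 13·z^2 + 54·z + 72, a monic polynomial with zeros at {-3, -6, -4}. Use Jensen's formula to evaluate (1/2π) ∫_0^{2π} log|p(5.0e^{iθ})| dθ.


Zeros: -6, -4, -3; r = 5.0.
Inside |z| < r: -4, -3. Outside (|z| ≥ r): -6.
p(0) = 72, so log|p(0)| = log(72) = 4.2767.
Apply Jensen: I(r) = log|p(0)| + Σ_k log(r/|z_k|), summed over zeros inside |z| < r.
  log(r/|z_k|) for z_k = -3: log(5.0/3) = 0.5108
  log(r/|z_k|) for z_k = -4: log(5.0/4) = 0.2231
  Outside zeros (-6) contribute nothing to the Jensen sum.
Sum over inside zeros: 0.7340.
I(r) = log|p(0)| + (inside sum) = 4.2767 + 0.7340 = 5.0106.
Note: since some zeros are outside |z| ≤ r, the simplified n·log(r) form does NOT apply — only the inside zeros contribute.

I(r) ≈ 5.0106.


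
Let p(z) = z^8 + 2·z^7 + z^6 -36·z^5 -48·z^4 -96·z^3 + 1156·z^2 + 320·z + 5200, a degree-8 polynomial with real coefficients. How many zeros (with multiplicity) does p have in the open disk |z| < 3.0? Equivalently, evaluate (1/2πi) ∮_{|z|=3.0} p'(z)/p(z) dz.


The zeros of p are: (3 + 1i), (3 - 1i), (0 + 2i), (0 - 2i), (-3 + 2i), (-3 - 2i), (-1 + 3i), (-1 - 3i).
Their magnitudes are: 3.162, 3.162, 2, 2, 3.606, 3.606, 3.162, 3.162.
Zeros with |z| < R = 3.0: (0 + 2i), (0 - 2i).
Count = 2.
By the argument principle, (1/2πi) ∮_{|z|=R} p'(z)/p(z) dz equals exactly this count.

Number of zeros inside |z| < 3.0: 2.


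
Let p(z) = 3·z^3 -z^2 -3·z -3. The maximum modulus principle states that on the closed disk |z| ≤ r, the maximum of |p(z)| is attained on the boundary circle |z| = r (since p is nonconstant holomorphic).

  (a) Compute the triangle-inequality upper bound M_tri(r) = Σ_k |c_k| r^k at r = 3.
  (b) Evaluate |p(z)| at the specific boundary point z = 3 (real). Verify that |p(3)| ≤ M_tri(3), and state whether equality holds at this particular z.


Coefficients: c_0 = -3, c_1 = -3, c_2 = -1, c_3 = 3. Radius r = 3.
Part (a). Triangle bound: M_tri(r) = Σ_k |c_k| r^k
  = |-3|·3^0 + |-3|·3^1 + |-1|·3^2 + |3|·3^3
  = 3 + 9 + 9 + 81 = 102.
This bounds M(r) := max_{|z|=r} |p(z)| from above; equality holds iff all terms c_k z^k can be made to align in phase at a single z on |z|=r.
Part (b). At z = 3 (real, on the circle |z| = r):
  p(3) = (-3)·3^0 + (-3)·3^1 + (-1)·3^2 + (3)·3^3 = 60.
  |p(3)| = 60.
Check: |p(3)| = 60 ≤ 102 = M_tri(3). ✓ Equality does not hold at z = 3 (the coefficients have mixed signs, so the terms do not all align in phase there).

M_tri(3) = 102; |p(3)| = 60; equality at z=3: no.


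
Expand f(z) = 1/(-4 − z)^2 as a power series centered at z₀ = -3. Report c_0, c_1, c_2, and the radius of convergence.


Let w = z − z₀, so z = z₀ + w.
Then -4 − z = -4 − (z₀ + w) = (-4 − z₀) − w = -1 − w.
f(z) = 1/(-1 − w)^2 = (1/(-1)^2) · (1 − w/(-1))^{−2}.
By the binomial series (1−u)^{−2} = Σ_{n≥0} C(n+1, 1) u^n for |u|<1, with u = w/(-1):
  c_n = C(n+1, 1) / (-1)^(n+2).
  c_0 = 1/(-1)^2 = 1.
  c_1 = 2/(-1)^3 = -2.
  c_2 = 3/(-1)^4 = 3.
The series is valid for |w/d| < 1, i.e. |z − z₀| < |d|.
Radius of convergence: R = |-4 − z₀| = |-1| = 1 (distance from z₀ to the singularity z = -4).

c_0 = 1, c_1 = -2, c_2 = 3; R = 1.


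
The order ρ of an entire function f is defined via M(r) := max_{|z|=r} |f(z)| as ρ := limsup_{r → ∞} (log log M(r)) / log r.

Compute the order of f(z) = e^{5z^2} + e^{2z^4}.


Each summand is entire of order 2 and 4 respectively (as in the single-exponential case). The order of a sum is at most the max of the orders, so ρ ≤ 4. For the lower bound: on |z|=r choose arg z so that 2z^4 is real positive; then |e^{2z^4}| = e^{2r^4} while |e^{5z^2}| ≤ e^{5r^2} = o(e^{2r^4}). So |f| ≥ e^{2r^4}(1 − o(1)) and ρ ≥ 4. Hence ρ = max(2, 4) = 4.
Therefore ρ = 4.

Order ρ = 4.


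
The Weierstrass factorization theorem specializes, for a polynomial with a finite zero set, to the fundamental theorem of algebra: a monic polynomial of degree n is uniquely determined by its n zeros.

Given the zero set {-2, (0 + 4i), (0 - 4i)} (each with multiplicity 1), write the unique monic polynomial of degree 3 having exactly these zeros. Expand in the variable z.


The polynomial is p(z) = ∏_{α ∈ S} (z − α), where S = {-2, (0 + 4i), (0 - 4i)}.
Expanding the product yields: p(z) = z^3 + 2·z^2 + 16·z + 32.
Note conjugate pairs combine to real quadratics: (z − (0+4i))(z − (0−4i)) = z² + 16.
The resulting polynomial has degree 3 and real coefficients as required.

p(z) = z^3 + 2·z^2 + 16·z + 32.


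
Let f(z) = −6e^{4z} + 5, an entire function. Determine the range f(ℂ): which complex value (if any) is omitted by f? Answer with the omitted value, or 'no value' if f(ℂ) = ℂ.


Little Picard bounds the complement of f(ℂ) to at most one point.
e^{4z} is never zero on ℂ, so -6·e^{4z} takes every value in ℂ ∖ {0}. Adding 5 shifts the range to ℂ ∖ {5}. Thus f omits exactly the value 5.

Omitted value: 5.


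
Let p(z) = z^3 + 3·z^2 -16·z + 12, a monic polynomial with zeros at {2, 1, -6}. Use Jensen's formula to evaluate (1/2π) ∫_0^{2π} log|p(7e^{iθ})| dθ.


Zeros: -6, 1, 2; r = 7.
Inside |z| < r: -6, 1, 2. Outside (|z| ≥ r): ∅.
p(0) = 12, so log|p(0)| = log(12) = 2.4849.
Apply Jensen: I(r) = log|p(0)| + Σ_k log(r/|z_k|), summed over zeros inside |z| < r.
  log(r/|z_k|) for z_k = 2: log(7/2) = 1.2528
  log(r/|z_k|) for z_k = 1: log(7/1) = 1.9459
  log(r/|z_k|) for z_k = -6: log(7/6) = 0.1542
Sum over inside zeros: 3.3528.
I(r) = log|p(0)| + (inside sum) = 2.4849 + 3.3528 = 5.8377.
Closed form (all zeros inside, monic): I(r) = n·log(r) = 3·log(7) = 5.8377. ✓

I(r) ≈ 5.8377.


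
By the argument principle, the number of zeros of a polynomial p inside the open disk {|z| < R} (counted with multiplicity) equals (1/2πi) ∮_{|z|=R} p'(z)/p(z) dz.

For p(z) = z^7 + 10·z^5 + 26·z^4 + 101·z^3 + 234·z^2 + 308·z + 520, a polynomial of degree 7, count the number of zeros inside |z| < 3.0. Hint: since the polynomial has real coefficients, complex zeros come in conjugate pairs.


The zeros of p are: (-1 + 2i), (-1 - 2i), (0 + 2i), (0 - 2i), -2, (2 + 3i), (2 - 3i).
Their magnitudes are: 2.236, 2.236, 2, 2, 2, 3.606, 3.606.
Zeros with |z| < R = 3.0: (-1 + 2i), (-1 - 2i), (0 + 2i), (0 - 2i), -2.
Count = 5.
By the argument principle, (1/2πi) ∮_{|z|=R} p'(z)/p(z) dz equals exactly this count.

Number of zeros inside |z| < 3.0: 5.


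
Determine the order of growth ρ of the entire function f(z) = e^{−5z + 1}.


|e^{−5z + 1}| = e^{Re(-5·z) + 1} ≤ e^{5|z|^1 + 1} = e^{5r^1 + 1} on |z| = r, so ρ ≤ 1. Choosing z on |z|=r so that -5·z is real positive (always possible by picking arg z appropriately) gives |f(z)| = e^{5r^1 + 1}, matching the bound. The additive constant 1 does not affect log log M(r) ~ 1·log r. Hence ρ = 1.
Therefore ρ = 1.

Order ρ = 1.


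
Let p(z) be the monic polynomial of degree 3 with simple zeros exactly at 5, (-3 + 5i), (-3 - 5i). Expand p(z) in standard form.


The polynomial is p(z) = ∏_{α ∈ S} (z − α), where S = {5, (-3 + 5i), (-3 - 5i)}.
Expanding the product yields: p(z) = z^3 + z^2 + 4·z -170.
Note conjugate pairs combine to real quadratics: (z − (-3+5i))(z − (-3−5i)) = z² + 6z + 34.
The resulting polynomial has degree 3 and real coefficients as required.

p(z) = z^3 + z^2 + 4·z -170.


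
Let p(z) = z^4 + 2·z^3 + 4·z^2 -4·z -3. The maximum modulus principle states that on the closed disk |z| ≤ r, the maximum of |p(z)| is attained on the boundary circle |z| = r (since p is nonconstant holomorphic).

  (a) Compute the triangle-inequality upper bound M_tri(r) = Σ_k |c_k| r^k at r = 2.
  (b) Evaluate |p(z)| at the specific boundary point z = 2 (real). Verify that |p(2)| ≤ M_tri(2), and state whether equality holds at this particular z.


Coefficients: c_0 = -3, c_1 = -4, c_2 = 4, c_3 = 2, c_4 = 1. Radius r = 2.
Part (a). Triangle bound: M_tri(r) = Σ_k |c_k| r^k
  = |-3|·2^0 + |-4|·2^1 + |4|·2^2 + |2|·2^3 + |1|·2^4
  = 3 + 8 + 16 + 16 + 16 = 59.
This bounds M(r) := max_{|z|=r} |p(z)| from above; equality holds iff all terms c_k z^k can be made to align in phase at a single z on |z|=r.
Part (b). At z = 2 (real, on the circle |z| = r):
  p(2) = (-3)·2^0 + (-4)·2^1 + (4)·2^2 + (2)·2^3 + (1)·2^4 = 37.
  |p(2)| = 37.
Check: |p(2)| = 37 ≤ 59 = M_tri(2). ✓ Equality does not hold at z = 2 (the coefficients have mixed signs, so the terms do not all align in phase there).

M_tri(2) = 59; |p(2)| = 37; equality at z=2: no.
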